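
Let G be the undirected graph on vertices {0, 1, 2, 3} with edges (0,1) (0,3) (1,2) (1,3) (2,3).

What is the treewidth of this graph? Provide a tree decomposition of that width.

Treewidth 2.
One such decomposition:
Bags: B1 = {0, 1, 3}  B2 = {1, 2, 3}
Tree: B1–B2

Each bag holds 3 vertices, so the decomposition has width 2, which upper-bounds the treewidth. Conversely, {0, 1, 3} is a clique of size 3, and the vertices of any clique must share a bag in every tree decomposition; so some bag has ≥ 3 vertices and tw(G) ≥ 2. Hence tw(G) = 2 exactly.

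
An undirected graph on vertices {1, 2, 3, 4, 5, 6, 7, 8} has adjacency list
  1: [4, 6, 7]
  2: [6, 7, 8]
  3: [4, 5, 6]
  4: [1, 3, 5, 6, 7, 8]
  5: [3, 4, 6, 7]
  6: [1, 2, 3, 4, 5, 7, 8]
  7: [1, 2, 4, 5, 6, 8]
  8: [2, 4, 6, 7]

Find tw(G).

3

A width-3 tree decomposition is:
Bags: B1 = {1, 4, 6, 7}  B2 = {4, 5, 6, 7}  B3 = {3, 4, 5, 6}  B4 = {4, 6, 7, 8}  B5 = {2, 6, 7, 8}
Tree: B1–B2, B2–B3, B2–B4, B4–B5
The largest bag has 4 vertices, giving width 3; this decomposition certifies tw(G) ≤ 3. Conversely, {2, 6, 7, 8} is a clique of size 4, and the vertices of any clique must share a bag in every tree decomposition; so some bag has ≥ 4 vertices and tw(G) ≥ 3. The upper and lower bounds meet at 3, so that is the treewidth.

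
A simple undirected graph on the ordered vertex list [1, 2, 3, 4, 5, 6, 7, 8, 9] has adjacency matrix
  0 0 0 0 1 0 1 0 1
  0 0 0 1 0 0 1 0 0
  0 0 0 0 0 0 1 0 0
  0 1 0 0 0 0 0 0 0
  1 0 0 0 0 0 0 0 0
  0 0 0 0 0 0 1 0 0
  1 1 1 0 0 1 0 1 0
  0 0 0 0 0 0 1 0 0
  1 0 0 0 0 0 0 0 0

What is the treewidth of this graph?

A width-1 tree decomposition is:
Bags: B1 = {7, 8}  B2 = {1, 7}  B3 = {1, 9}  B4 = {2, 7}  B5 = {3, 7}  B6 = {1, 5}  B7 = {6, 7}  B8 = {2, 4}
Tree: B1–B2, B2–B3, B1–B4, B1–B5, B3–B6, B1–B7, B4–B8
The largest bag has 2 vertices, giving width 1; this decomposition certifies tw(G) ≤ 1. Since G has at least one edge (e.g. 7–8), it is not an edgeless graph, so tw(G) ≥ 1. The upper and lower bounds meet at 1, so that is the treewidth.

1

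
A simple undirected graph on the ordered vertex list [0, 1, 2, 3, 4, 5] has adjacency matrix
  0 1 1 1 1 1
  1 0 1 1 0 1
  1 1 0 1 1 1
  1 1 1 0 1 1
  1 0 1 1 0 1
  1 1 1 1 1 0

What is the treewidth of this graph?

4

A width-4 tree decomposition is:
Bags: B1 = {0, 2, 3, 4, 5}  B2 = {0, 1, 2, 3, 5}
Tree: B1–B2
Each bag holds 5 vertices, so the decomposition has width 4, which upper-bounds the treewidth. Conversely, {0, 1, 2, 3, 5} is a clique of size 5, and the vertices of any clique must share a bag in every tree decomposition; so some bag has ≥ 5 vertices and tw(G) ≥ 4. Combining the bounds, tw(G) = 4.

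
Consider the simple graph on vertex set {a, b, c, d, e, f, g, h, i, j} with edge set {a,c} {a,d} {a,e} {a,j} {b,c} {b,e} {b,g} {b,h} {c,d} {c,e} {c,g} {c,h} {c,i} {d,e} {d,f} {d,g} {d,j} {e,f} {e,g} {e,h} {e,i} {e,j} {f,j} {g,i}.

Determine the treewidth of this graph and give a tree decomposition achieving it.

The largest bag has 4 vertices, giving width 3; this decomposition certifies tw(G) ≤ 3. Conversely, {d, e, f, j} is a clique of size 4, and the vertices of any clique must share a bag in every tree decomposition; so some bag has ≥ 4 vertices and tw(G) ≥ 3. The upper and lower bounds meet at 3, so that is the treewidth.

Treewidth 3.
One such decomposition:
Bags: B1 = {c, d, e, g}  B2 = {c, e, g, i}  B3 = {b, c, e, g}  B4 = {a, c, d, e}  B5 = {a, d, e, j}  B6 = {d, e, f, j}  B7 = {b, c, e, h}
Tree: B1–B2, B1–B3, B1–B4, B4–B5, B5–B6, B3–B7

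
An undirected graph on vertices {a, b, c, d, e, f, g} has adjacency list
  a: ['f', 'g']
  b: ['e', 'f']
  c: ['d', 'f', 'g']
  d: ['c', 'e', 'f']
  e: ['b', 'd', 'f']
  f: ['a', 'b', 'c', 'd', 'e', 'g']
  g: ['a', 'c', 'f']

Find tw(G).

A width-2 tree decomposition is:
Bags: B1 = {d, e, f}  B2 = {c, d, f}  B3 = {c, f, g}  B4 = {b, e, f}  B5 = {a, f, g}
Tree: B1–B2, B2–B3, B1–B4, B3–B5
Each bag holds 3 vertices, so the decomposition has width 2, which upper-bounds the treewidth. Conversely, {d, e, f} is a clique of size 3, and the vertices of any clique must share a bag in every tree decomposition; so some bag has ≥ 3 vertices and tw(G) ≥ 2. Therefore the treewidth is 2.

2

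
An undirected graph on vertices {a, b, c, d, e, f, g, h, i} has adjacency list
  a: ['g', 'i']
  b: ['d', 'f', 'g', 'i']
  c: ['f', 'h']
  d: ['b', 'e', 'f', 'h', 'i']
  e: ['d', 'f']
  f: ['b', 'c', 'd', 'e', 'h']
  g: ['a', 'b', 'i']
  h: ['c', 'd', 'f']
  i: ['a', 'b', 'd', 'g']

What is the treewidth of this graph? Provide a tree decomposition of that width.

Treewidth 2.
One such decomposition:
Bags: B1 = {b, d, i}  B2 = {b, d, f}  B3 = {b, g, i}  B4 = {d, e, f}  B5 = {d, f, h}  B6 = {a, g, i}  B7 = {c, f, h}
Tree: B1–B2, B1–B3, B2–B4, B4–B5, B3–B6, B5–B7

Each bag holds 3 vertices, so the decomposition has width 2, which upper-bounds the treewidth. For the lower bound, the 3 vertices {d, e, f} are pairwise adjacent, and any tree decomposition puts a clique entirely inside one bag — forcing width ≥ 2. Combining the bounds, tw(G) = 2.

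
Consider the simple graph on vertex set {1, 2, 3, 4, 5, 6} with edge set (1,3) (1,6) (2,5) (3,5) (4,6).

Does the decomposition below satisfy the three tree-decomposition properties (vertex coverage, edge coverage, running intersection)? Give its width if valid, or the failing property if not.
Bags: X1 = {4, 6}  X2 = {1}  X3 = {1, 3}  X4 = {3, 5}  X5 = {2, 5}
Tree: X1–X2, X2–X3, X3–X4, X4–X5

No — edge (6,1) lies in no bag.

A tree decomposition must satisfy three properties: every vertex lies in some bag; for every edge, both endpoints lie together in some bag; and for every vertex, the bags containing it form a connected subtree. Here edge (6,1) lies in no bag, so the decomposition is invalid.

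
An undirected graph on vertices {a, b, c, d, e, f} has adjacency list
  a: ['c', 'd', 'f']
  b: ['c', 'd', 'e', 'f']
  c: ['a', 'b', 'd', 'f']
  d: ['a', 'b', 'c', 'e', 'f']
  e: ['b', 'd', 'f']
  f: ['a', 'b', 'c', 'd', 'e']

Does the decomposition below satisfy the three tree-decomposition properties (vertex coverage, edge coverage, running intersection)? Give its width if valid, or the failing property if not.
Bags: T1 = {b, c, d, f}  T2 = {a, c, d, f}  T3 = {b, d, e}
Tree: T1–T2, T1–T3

A tree decomposition must satisfy three properties: every vertex lies in some bag; for every edge, both endpoints lie together in some bag; and for every vertex, the bags containing it form a connected subtree. Here edge (f,e) lies in no bag, so the decomposition is invalid.

No — edge (f,e) lies in no bag.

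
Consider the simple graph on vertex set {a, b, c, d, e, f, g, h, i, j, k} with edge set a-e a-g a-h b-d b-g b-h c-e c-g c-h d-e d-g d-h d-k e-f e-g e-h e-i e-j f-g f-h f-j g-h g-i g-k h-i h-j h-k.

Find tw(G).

3

A width-3 tree decomposition is:
Bags: B1 = {c, e, g, h}  B2 = {d, e, g, h}  B3 = {d, g, h, k}  B4 = {e, g, h, i}  B5 = {a, e, g, h}  B6 = {e, f, g, h}  B7 = {b, d, g, h}  B8 = {e, f, h, j}
Tree: B1–B2, B2–B3, B1–B4, B1–B5, B1–B6, B3–B7, B6–B8
Each bag holds 4 vertices, so the decomposition has width 3, which upper-bounds the treewidth. For the lower bound, the 4 vertices {d, e, g, h} are pairwise adjacent, and any tree decomposition puts a clique entirely inside one bag — forcing width ≥ 3. Hence tw(G) = 3 exactly.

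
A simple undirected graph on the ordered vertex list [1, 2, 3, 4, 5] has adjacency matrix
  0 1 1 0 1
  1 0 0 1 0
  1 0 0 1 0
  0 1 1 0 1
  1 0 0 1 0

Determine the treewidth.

2

A width-2 tree decomposition is:
Bags: B1 = {1, 2, 4}  B2 = {1, 4, 5}  B3 = {1, 3, 4}
Tree: B1–B2, B2–B3
Every bag has size at most 3, so the width is 3 − 1 = 2 and tw(G) ≤ 2. For the lower bound, G contains the cycle 2–1–5–4–2, so G is not a forest; only forests have treewidth ≤ 1, hence tw(G) ≥ 2. Combining the bounds, tw(G) = 2.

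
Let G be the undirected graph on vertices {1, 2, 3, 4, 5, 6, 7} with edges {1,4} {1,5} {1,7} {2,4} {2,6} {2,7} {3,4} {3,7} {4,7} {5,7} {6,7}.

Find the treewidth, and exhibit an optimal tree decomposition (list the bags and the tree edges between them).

Treewidth 2.
One such decomposition:
Bags: B1 = {3, 4, 7}  B2 = {1, 4, 7}  B3 = {2, 4, 7}  B4 = {2, 6, 7}  B5 = {1, 5, 7}
Tree: B1–B2, B1–B3, B3–B4, B2–B5

Every bag has size at most 3, so the width is 3 − 1 = 2 and tw(G) ≤ 2. On the other hand G contains the 3-clique {1, 4, 7}. A clique must lie in a single bag of any decomposition, so no decomposition can have width below 2. Hence tw(G) = 2 exactly.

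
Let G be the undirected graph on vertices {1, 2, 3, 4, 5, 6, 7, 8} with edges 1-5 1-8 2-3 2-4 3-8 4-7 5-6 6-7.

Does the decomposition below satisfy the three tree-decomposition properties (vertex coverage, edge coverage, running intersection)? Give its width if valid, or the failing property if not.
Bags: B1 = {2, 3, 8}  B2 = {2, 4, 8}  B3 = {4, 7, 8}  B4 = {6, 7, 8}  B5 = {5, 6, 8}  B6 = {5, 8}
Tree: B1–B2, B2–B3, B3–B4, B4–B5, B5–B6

No — vertex 1 appears in no bag.

A tree decomposition must satisfy three properties: every vertex lies in some bag; for every edge, both endpoints lie together in some bag; and for every vertex, the bags containing it form a connected subtree. Here vertex 1 appears in no bag, so the decomposition is invalid.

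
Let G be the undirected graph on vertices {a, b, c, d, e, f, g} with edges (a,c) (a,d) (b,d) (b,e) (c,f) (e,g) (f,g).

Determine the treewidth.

2

A width-2 tree decomposition is:
Bags: B1 = {b, d, e}  B2 = {d, e, g}  B3 = {d, f, g}  B4 = {c, d, f}  B5 = {a, c, d}
Tree: B1–B2, B2–B3, B3–B4, B4–B5
The largest bag has 3 vertices, giving width 2; this decomposition certifies tw(G) ≤ 2. Since d–b–e–g–f–c–a–d is a cycle in G, G is not acyclic. Forests are exactly the graphs of treewidth ≤ 1, so tw(G) ≥ 2. Hence tw(G) = 2 exactly.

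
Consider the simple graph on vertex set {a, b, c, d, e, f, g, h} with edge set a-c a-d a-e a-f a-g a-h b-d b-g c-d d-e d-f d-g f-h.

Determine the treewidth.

2

A width-2 tree decomposition is:
Bags: B1 = {a, d, g}  B2 = {b, d, g}  B3 = {a, c, d}  B4 = {a, d, f}  B5 = {a, f, h}  B6 = {a, d, e}
Tree: B1–B2, B1–B3, B1–B4, B4–B5, B4–B6
Every bag has size at most 3, so the width is 3 − 1 = 2 and tw(G) ≤ 2. On the other hand G contains the 3-clique {a, d, g}. A clique must lie in a single bag of any decomposition, so no decomposition can have width below 2. Combining the bounds, tw(G) = 2.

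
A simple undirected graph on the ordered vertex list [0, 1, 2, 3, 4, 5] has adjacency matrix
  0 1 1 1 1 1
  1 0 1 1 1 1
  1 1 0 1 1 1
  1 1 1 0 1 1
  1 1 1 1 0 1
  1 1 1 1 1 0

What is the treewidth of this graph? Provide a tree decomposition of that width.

With just one bag of size 6, the width is 6 − 1 = 5, so tw(G) ≤ 5. Conversely, {0, 1, 2, 3, 4, 5} is a clique of size 6, and the vertices of any clique must share a bag in every tree decomposition; so some bag has ≥ 6 vertices and tw(G) ≥ 5. Therefore the treewidth is 5.

Treewidth 5.
One such decomposition:
Bags: B1 = {0, 1, 2, 3, 4, 5}
Tree: (single bag)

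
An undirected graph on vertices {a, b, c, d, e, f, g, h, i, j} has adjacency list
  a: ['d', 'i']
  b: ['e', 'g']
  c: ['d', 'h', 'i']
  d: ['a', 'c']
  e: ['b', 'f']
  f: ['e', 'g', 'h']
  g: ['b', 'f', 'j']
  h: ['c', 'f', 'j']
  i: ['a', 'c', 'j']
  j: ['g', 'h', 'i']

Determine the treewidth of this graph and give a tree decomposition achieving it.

Treewidth 2.
One optimal decomposition is:
Bags: B1 = {a, c, d}  B2 = {a, c, i}  B3 = {c, h, i}  B4 = {h, i, j}  B5 = {f, h, j}  B6 = {f, g, j}  B7 = {e, f, g}  B8 = {b, e, g}
Tree: B1–B2, B2–B3, B3–B4, B4–B5, B5–B6, B6–B7, B7–B8

Each bag holds 3 vertices, so the decomposition has width 2, which upper-bounds the treewidth. The edges d–a–i–c–d form a cycle, so G is not a tree and its treewidth is at least 2. Therefore the treewidth is 2.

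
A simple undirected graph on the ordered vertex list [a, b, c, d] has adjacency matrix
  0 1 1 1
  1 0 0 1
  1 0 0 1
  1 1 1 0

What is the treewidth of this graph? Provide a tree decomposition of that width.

Each bag holds 3 vertices, so the decomposition has width 2, which upper-bounds the treewidth. For the lower bound, the 3 vertices {a, c, d} are pairwise adjacent, and any tree decomposition puts a clique entirely inside one bag — forcing width ≥ 2. Hence tw(G) = 2 exactly.

Treewidth 2.
One optimal decomposition is:
Bags: B1 = {a, b, d}  B2 = {a, c, d}
Tree: B1–B2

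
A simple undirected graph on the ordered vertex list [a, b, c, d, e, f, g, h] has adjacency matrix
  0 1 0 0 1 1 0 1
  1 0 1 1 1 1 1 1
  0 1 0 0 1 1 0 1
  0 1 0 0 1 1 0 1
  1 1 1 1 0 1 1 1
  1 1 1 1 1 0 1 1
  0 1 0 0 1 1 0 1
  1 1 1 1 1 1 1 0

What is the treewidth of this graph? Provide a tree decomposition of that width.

Each bag holds 5 vertices, so the decomposition has width 4, which upper-bounds the treewidth. On the other hand G contains the 5-clique {b, d, e, f, h}. A clique must lie in a single bag of any decomposition, so no decomposition can have width below 4. Therefore the treewidth is 4.

Treewidth 4.
One optimal decomposition is:
Bags: B1 = {b, e, f, g, h}  B2 = {a, b, e, f, h}  B3 = {b, d, e, f, h}  B4 = {b, c, e, f, h}
Tree: B1–B2, B2–B3, B3–B4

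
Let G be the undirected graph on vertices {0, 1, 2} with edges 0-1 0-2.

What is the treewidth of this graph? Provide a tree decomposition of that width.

Treewidth 1.
One such decomposition:
Bags: B1 = {0, 1}  B2 = {0, 2}
Tree: B1–B2

Each bag holds 2 vertices, so the decomposition has width 1, which upper-bounds the treewidth. Any graph with an edge has treewidth ≥ 1, and G has the edge 0–1. Hence tw(G) = 1 exactly.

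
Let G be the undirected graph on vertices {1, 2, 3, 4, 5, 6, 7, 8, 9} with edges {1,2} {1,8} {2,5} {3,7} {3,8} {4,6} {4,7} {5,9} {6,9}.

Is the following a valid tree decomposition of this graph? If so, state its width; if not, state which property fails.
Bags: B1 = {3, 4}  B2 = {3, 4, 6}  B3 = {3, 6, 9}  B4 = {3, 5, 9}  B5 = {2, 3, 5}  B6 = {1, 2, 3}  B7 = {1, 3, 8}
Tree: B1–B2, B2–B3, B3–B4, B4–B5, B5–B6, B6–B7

No — vertex 7 appears in no bag.

A tree decomposition must satisfy three properties: every vertex lies in some bag; for every edge, both endpoints lie together in some bag; and for every vertex, the bags containing it form a connected subtree. Here vertex 7 appears in no bag, so the decomposition is invalid.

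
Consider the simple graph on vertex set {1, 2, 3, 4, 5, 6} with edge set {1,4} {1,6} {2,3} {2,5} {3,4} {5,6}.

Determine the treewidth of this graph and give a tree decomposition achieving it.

Each bag holds 3 vertices, so the decomposition has width 2, which upper-bounds the treewidth. Since 6–5–2–3–4–1–6 is a cycle in G, G is not acyclic. Forests are exactly the graphs of treewidth ≤ 1, so tw(G) ≥ 2. Hence tw(G) = 2 exactly.

Treewidth 2.
One such decomposition:
Bags: B1 = {2, 5, 6}  B2 = {2, 3, 6}  B3 = {3, 4, 6}  B4 = {1, 4, 6}
Tree: B1–B2, B2–B3, B3–B4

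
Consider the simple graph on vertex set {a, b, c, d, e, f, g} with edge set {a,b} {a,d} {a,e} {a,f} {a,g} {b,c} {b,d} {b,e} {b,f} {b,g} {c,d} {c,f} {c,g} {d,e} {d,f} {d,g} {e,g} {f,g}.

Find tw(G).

A width-4 tree decomposition is:
Bags: B1 = {a, b, d, f, g}  B2 = {b, c, d, f, g}  B3 = {a, b, d, e, g}
Tree: B1–B2, B1–B3
Every bag has size at most 5, so the width is 5 − 1 = 4 and tw(G) ≤ 4. Conversely, {b, c, d, f, g} is a clique of size 5, and the vertices of any clique must share a bag in every tree decomposition; so some bag has ≥ 5 vertices and tw(G) ≥ 4. Hence tw(G) = 4 exactly.

4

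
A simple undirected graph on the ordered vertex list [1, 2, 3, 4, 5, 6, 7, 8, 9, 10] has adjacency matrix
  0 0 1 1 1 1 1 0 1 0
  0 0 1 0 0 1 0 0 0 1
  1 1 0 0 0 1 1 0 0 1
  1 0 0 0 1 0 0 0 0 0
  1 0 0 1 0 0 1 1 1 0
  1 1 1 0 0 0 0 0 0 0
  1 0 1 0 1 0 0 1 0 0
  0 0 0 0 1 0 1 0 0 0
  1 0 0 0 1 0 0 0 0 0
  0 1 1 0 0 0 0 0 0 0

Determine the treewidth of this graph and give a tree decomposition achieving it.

The largest bag has 3 vertices, giving width 2; this decomposition certifies tw(G) ≤ 2. On the other hand G contains the 3-clique {5, 7, 8}. A clique must lie in a single bag of any decomposition, so no decomposition can have width below 2. Therefore the treewidth is 2.

Treewidth 2.
One optimal decomposition is:
Bags: B1 = {1, 3, 7}  B2 = {1, 5, 7}  B3 = {1, 3, 6}  B4 = {1, 5, 9}  B5 = {1, 4, 5}  B6 = {2, 3, 6}  B7 = {5, 7, 8}  B8 = {2, 3, 10}
Tree: B1–B2, B1–B3, B2–B4, B2–B5, B3–B6, B2–B7, B6–B8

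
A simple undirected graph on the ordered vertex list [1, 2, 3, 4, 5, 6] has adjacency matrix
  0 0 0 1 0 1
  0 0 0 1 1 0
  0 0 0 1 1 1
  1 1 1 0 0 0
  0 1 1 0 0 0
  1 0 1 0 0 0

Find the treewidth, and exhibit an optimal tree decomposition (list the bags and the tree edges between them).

The largest bag has 3 vertices, giving width 2; this decomposition certifies tw(G) ≤ 2. Since 6–1–4–3–6 is a cycle in G, G is not acyclic. Forests are exactly the graphs of treewidth ≤ 1, so tw(G) ≥ 2. Combining the bounds, tw(G) = 2.

Treewidth 2.
One optimal decomposition is:
Bags: B1 = {1, 3, 6}  B2 = {1, 3, 4}  B3 = {3, 4, 5}  B4 = {2, 4, 5}
Tree: B1–B2, B2–B3, B3–B4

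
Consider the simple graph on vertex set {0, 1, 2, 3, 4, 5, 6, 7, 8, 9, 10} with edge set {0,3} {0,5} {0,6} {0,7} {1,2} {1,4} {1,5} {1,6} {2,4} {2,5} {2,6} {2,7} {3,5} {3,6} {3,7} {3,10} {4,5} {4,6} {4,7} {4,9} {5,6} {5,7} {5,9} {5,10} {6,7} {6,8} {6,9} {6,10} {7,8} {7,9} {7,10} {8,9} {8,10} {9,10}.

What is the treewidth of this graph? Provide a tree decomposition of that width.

The largest bag has 5 vertices, giving width 4; this decomposition certifies tw(G) ≤ 4. On the other hand G contains the 5-clique {6, 7, 8, 9, 10}. A clique must lie in a single bag of any decomposition, so no decomposition can have width below 4. Therefore the treewidth is 4.

Treewidth 4.
Bags: B1 = {2, 4, 5, 6, 7}  B2 = {1, 2, 4, 5, 6}  B3 = {4, 5, 6, 7, 9}  B4 = {5, 6, 7, 9, 10}  B5 = {6, 7, 8, 9, 10}  B6 = {3, 5, 6, 7, 10}  B7 = {0, 3, 5, 6, 7}
Tree: B1–B2, B1–B3, B3–B4, B4–B5, B4–B6, B6–B7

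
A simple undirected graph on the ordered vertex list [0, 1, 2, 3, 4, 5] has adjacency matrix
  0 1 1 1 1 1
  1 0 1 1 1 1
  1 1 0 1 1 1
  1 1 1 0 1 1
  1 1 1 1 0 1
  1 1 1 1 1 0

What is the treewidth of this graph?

A width-5 tree decomposition is:
Bags: B1 = {0, 1, 2, 3, 4, 5}
Tree: (single bag)
With just one bag of size 6, the width is 6 − 1 = 5, so tw(G) ≤ 5. Conversely, {0, 1, 2, 3, 4, 5} is a clique of size 6, and the vertices of any clique must share a bag in every tree decomposition; so some bag has ≥ 6 vertices and tw(G) ≥ 5. Therefore the treewidth is 5.

5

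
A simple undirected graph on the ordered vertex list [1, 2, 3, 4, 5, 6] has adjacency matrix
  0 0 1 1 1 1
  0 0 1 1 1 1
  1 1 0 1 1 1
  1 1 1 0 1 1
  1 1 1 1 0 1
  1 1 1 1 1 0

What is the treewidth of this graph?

4

A width-4 tree decomposition is:
Bags: B1 = {1, 3, 4, 5, 6}  B2 = {2, 3, 4, 5, 6}
Tree: B1–B2
The largest bag has 5 vertices, giving width 4; this decomposition certifies tw(G) ≤ 4. For the lower bound, the 5 vertices {1, 3, 4, 5, 6} are pairwise adjacent, and any tree decomposition puts a clique entirely inside one bag — forcing width ≥ 4. Combining the bounds, tw(G) = 4.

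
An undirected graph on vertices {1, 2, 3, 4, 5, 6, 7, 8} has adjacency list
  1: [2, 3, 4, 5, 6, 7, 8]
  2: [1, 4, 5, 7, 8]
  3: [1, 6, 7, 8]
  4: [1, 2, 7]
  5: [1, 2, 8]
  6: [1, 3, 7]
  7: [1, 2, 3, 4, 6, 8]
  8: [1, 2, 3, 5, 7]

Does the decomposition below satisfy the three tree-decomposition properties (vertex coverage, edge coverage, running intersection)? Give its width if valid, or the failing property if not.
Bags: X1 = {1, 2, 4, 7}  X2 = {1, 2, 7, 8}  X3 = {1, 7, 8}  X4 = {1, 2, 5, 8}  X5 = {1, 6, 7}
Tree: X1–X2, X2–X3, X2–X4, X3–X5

No — vertex 3 appears in no bag.

A tree decomposition must satisfy three properties: every vertex lies in some bag; for every edge, both endpoints lie together in some bag; and for every vertex, the bags containing it form a connected subtree. Here vertex 3 appears in no bag, so the decomposition is invalid.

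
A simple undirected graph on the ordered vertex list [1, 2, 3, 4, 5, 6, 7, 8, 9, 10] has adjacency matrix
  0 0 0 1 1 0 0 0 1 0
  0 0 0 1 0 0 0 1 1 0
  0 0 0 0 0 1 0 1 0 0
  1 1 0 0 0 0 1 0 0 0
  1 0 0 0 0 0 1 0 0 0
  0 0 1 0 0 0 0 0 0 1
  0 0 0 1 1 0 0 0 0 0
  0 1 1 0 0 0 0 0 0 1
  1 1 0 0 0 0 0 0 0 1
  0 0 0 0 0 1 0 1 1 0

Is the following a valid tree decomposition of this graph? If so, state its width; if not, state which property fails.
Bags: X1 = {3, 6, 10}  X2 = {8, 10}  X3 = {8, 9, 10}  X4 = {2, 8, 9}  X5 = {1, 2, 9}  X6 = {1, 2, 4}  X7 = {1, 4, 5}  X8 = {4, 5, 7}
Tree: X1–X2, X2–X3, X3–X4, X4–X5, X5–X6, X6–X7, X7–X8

No — edge (3,8) lies in no bag.

A tree decomposition must satisfy three properties: every vertex lies in some bag; for every edge, both endpoints lie together in some bag; and for every vertex, the bags containing it form a connected subtree. Here edge (3,8) lies in no bag, so the decomposition is invalid.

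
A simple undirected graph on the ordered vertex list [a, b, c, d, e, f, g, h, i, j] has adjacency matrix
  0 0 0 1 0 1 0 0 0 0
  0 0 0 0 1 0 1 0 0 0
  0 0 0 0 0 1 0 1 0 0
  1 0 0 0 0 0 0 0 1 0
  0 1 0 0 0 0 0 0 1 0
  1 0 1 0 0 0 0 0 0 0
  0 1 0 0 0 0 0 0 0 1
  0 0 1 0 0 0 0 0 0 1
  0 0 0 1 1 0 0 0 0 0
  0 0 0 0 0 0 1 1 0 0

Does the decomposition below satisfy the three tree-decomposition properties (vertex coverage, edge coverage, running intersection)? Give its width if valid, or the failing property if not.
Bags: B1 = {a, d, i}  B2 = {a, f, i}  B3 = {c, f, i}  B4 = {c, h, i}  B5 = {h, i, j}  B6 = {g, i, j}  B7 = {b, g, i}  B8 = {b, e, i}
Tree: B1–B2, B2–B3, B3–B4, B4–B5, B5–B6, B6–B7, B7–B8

Yes; width 2.

Checking the three conditions: (i) the bags cover all of {a, b, c, d, e, f, g, h, i, j}; (ii) for each edge, some bag contains both endpoints; (iii) the bags containing any fixed vertex form a subtree. All hold, so the decomposition is valid with width 3 − 1 = 2.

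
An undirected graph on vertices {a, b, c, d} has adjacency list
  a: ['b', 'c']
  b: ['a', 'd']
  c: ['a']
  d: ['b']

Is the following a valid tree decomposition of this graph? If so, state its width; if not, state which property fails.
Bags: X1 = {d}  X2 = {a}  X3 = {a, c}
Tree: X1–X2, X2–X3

A tree decomposition must satisfy three properties: every vertex lies in some bag; for every edge, both endpoints lie together in some bag; and for every vertex, the bags containing it form a connected subtree. Here vertex b appears in no bag, so the decomposition is invalid.

No — vertex b appears in no bag.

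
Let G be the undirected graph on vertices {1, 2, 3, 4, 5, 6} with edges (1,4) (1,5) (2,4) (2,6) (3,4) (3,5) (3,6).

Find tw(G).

A width-2 tree decomposition is:
Bags: B1 = {1, 4, 5}  B2 = {3, 4, 5}  B3 = {2, 3, 4}  B4 = {2, 3, 6}
Tree: B1–B2, B2–B3, B3–B4
Each bag holds 3 vertices, so the decomposition has width 2, which upper-bounds the treewidth. For the lower bound, G contains the cycle 1–5–3–4–1, so G is not a forest; only forests have treewidth ≤ 1, hence tw(G) ≥ 2. Hence tw(G) = 2 exactly.

2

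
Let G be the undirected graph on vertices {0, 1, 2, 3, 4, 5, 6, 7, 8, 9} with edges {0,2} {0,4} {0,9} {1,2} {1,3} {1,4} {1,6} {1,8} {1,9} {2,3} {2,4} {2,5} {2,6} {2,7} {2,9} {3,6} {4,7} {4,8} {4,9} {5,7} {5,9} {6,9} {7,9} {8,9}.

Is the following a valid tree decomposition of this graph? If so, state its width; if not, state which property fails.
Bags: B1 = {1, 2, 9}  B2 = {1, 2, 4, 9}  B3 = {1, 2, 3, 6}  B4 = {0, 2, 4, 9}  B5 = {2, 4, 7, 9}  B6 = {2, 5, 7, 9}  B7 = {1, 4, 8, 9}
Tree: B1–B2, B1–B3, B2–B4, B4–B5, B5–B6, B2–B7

A tree decomposition must satisfy three properties: every vertex lies in some bag; for every edge, both endpoints lie together in some bag; and for every vertex, the bags containing it form a connected subtree. Here edge (6,9) lies in no bag, so the decomposition is invalid.

No — edge (6,9) lies in no bag.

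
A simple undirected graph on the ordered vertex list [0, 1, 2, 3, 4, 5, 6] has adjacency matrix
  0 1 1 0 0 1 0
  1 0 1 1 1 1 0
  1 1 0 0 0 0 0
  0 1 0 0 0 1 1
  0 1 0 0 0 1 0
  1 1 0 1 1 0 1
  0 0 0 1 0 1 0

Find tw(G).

A width-2 tree decomposition is:
Bags: B1 = {1, 3, 5}  B2 = {0, 1, 5}  B3 = {0, 1, 2}  B4 = {1, 4, 5}  B5 = {3, 5, 6}
Tree: B1–B2, B2–B3, B2–B4, B1–B5
Each bag holds 3 vertices, so the decomposition has width 2, which upper-bounds the treewidth. Conversely, {0, 1, 2} is a clique of size 3, and the vertices of any clique must share a bag in every tree decomposition; so some bag has ≥ 3 vertices and tw(G) ≥ 2. Therefore the treewidth is 2.

2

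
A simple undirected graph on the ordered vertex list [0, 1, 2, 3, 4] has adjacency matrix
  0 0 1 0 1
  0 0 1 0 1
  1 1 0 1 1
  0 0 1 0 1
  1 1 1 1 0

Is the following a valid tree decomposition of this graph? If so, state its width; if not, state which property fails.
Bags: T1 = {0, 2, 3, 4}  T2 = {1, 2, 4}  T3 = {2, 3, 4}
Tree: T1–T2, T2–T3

No — bags containing vertex 3 are not connected in the tree.

A tree decomposition must satisfy three properties: every vertex lies in some bag; for every edge, both endpoints lie together in some bag; and for every vertex, the bags containing it form a connected subtree. Here bags containing vertex 3 are not connected in the tree, so the decomposition is invalid.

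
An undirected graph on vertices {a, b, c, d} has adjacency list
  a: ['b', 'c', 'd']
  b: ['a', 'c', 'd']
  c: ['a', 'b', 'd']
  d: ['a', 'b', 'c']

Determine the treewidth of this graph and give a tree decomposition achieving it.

Treewidth 3.
One such decomposition:
Bags: B1 = {a, b, c, d}
Tree: (single bag)

A single bag containing all 4 vertices is trivially a valid decomposition of width 3. For the lower bound, the 4 vertices {a, b, c, d} are pairwise adjacent, and any tree decomposition puts a clique entirely inside one bag — forcing width ≥ 3. Combining the bounds, tw(G) = 3.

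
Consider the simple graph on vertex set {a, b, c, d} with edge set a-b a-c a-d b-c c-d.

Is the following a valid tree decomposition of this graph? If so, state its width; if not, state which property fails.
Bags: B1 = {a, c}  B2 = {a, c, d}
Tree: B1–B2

No — vertex b appears in no bag.

A tree decomposition must satisfy three properties: every vertex lies in some bag; for every edge, both endpoints lie together in some bag; and for every vertex, the bags containing it form a connected subtree. Here vertex b appears in no bag, so the decomposition is invalid.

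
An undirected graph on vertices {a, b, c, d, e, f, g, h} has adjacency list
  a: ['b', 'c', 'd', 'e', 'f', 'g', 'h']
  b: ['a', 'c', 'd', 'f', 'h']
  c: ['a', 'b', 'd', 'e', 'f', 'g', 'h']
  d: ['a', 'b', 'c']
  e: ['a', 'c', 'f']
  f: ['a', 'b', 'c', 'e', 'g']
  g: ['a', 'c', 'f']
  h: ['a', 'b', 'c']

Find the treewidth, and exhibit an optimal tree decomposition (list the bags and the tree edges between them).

Treewidth 3.
One such decomposition:
Bags: B1 = {a, c, f, g}  B2 = {a, b, c, f}  B3 = {a, b, c, d}  B4 = {a, b, c, h}  B5 = {a, c, e, f}
Tree: B1–B2, B2–B3, B2–B4, B1–B5

Each bag holds 4 vertices, so the decomposition has width 3, which upper-bounds the treewidth. On the other hand G contains the 4-clique {a, b, c, d}. A clique must lie in a single bag of any decomposition, so no decomposition can have width below 3. Hence tw(G) = 3 exactly.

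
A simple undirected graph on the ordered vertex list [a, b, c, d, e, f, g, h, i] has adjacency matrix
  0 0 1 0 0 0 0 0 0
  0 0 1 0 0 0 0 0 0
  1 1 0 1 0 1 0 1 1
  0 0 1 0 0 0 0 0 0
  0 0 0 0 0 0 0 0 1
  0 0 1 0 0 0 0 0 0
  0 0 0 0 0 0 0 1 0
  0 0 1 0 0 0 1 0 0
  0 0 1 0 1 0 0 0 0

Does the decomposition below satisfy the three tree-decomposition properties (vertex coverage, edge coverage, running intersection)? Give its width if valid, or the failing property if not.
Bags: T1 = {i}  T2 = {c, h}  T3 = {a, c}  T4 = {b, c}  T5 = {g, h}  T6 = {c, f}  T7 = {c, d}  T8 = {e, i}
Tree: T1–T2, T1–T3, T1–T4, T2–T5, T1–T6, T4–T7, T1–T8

No — edge (c,i) lies in no bag.

A tree decomposition must satisfy three properties: every vertex lies in some bag; for every edge, both endpoints lie together in some bag; and for every vertex, the bags containing it form a connected subtree. Here edge (c,i) lies in no bag, so the decomposition is invalid.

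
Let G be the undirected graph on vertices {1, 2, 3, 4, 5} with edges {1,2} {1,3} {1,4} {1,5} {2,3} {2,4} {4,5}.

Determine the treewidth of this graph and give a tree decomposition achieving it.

Each bag holds 3 vertices, so the decomposition has width 2, which upper-bounds the treewidth. For the lower bound, the 3 vertices {1, 2, 3} are pairwise adjacent, and any tree decomposition puts a clique entirely inside one bag — forcing width ≥ 2. Combining the bounds, tw(G) = 2.

Treewidth 2.
Bags: B1 = {1, 2, 4}  B2 = {1, 4, 5}  B3 = {1, 2, 3}
Tree: B1–B2, B1–B3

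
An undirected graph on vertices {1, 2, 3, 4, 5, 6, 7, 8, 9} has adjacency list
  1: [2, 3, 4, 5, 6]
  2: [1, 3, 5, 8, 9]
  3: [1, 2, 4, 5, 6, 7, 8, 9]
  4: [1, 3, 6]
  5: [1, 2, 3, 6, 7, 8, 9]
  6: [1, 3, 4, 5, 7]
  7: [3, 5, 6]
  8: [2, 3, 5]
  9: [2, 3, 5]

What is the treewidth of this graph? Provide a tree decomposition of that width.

Treewidth 3.
Bags: B1 = {1, 3, 5, 6}  B2 = {1, 2, 3, 5}  B3 = {2, 3, 5, 8}  B4 = {2, 3, 5, 9}  B5 = {3, 5, 6, 7}  B6 = {1, 3, 4, 6}
Tree: B1–B2, B2–B3, B3–B4, B1–B5, B1–B6

Each bag holds 4 vertices, so the decomposition has width 3, which upper-bounds the treewidth. Conversely, {1, 3, 4, 6} is a clique of size 4, and the vertices of any clique must share a bag in every tree decomposition; so some bag has ≥ 4 vertices and tw(G) ≥ 3. The upper and lower bounds meet at 3, so that is the treewidth.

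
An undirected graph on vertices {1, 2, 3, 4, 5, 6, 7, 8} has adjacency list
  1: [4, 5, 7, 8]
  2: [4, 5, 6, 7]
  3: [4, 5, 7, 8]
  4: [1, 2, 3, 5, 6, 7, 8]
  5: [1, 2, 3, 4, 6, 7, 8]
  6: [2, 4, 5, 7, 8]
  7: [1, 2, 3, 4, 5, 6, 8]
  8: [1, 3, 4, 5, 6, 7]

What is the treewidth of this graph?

4

A width-4 tree decomposition is:
Bags: B1 = {4, 5, 6, 7, 8}  B2 = {1, 4, 5, 7, 8}  B3 = {3, 4, 5, 7, 8}  B4 = {2, 4, 5, 6, 7}
Tree: B1–B2, B1–B3, B1–B4
Every bag has size at most 5, so the width is 5 − 1 = 4 and tw(G) ≤ 4. On the other hand G contains the 5-clique {1, 4, 5, 7, 8}. A clique must lie in a single bag of any decomposition, so no decomposition can have width below 4. The upper and lower bounds meet at 4, so that is the treewidth.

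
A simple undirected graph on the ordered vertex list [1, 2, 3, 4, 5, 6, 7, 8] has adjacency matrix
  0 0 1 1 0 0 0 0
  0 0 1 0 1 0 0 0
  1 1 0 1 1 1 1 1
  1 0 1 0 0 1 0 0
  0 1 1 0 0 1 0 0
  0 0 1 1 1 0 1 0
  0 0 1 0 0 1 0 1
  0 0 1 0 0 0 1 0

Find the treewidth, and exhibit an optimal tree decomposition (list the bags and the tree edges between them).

Every bag has size at most 3, so the width is 3 − 1 = 2 and tw(G) ≤ 2. Conversely, {3, 7, 8} is a clique of size 3, and the vertices of any clique must share a bag in every tree decomposition; so some bag has ≥ 3 vertices and tw(G) ≥ 2. Hence tw(G) = 2 exactly.

Treewidth 2.
Bags: B1 = {1, 3, 4}  B2 = {3, 4, 6}  B3 = {3, 5, 6}  B4 = {2, 3, 5}  B5 = {3, 6, 7}  B6 = {3, 7, 8}
Tree: B1–B2, B2–B3, B3–B4, B3–B5, B5–B6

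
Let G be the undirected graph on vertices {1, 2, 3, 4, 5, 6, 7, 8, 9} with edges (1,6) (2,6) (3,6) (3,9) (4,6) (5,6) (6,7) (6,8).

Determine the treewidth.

A width-1 tree decomposition is:
Bags: B1 = {4, 6}  B2 = {3, 6}  B3 = {3, 9}  B4 = {6, 8}  B5 = {6, 7}  B6 = {5, 6}  B7 = {2, 6}  B8 = {1, 6}
Tree: B1–B2, B2–B3, B1–B4, B4–B5, B5–B6, B2–B7, B4–B8
Every bag has size at most 2, so the width is 2 − 1 = 1 and tw(G) ≤ 1. Since G has at least one edge (e.g. 6–4), it is not an edgeless graph, so tw(G) ≥ 1. Combining the bounds, tw(G) = 1.

1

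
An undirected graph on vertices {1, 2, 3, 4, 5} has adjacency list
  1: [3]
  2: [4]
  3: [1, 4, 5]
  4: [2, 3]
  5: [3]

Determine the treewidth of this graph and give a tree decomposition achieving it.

Every bag has size at most 2, so the width is 2 − 1 = 1 and tw(G) ≤ 1. G has an edge, so its treewidth is at least 1. Combining the bounds, tw(G) = 1.

Treewidth 1.
Bags: B1 = {3, 5}  B2 = {3, 4}  B3 = {1, 3}  B4 = {2, 4}
Tree: B1–B2, B1–B3, B2–B4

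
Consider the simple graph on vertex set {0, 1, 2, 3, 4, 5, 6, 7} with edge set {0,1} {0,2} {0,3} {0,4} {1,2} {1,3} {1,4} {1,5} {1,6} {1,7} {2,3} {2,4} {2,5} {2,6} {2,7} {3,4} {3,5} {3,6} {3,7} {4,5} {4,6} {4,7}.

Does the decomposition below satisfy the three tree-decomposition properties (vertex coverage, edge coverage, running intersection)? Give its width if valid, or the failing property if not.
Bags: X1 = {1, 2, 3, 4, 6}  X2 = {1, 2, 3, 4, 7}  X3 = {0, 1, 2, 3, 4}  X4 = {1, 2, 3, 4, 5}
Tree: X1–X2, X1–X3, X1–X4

Every vertex of G appears in some bag (union = {0, 1, 2, 3, 4, 5, 6, 7}); every edge is covered by a bag; and for each vertex v the set of bags containing v is connected in the bag tree. The decomposition is therefore valid. The largest bag has 5 vertices, so the width is 4.

Yes; width 4.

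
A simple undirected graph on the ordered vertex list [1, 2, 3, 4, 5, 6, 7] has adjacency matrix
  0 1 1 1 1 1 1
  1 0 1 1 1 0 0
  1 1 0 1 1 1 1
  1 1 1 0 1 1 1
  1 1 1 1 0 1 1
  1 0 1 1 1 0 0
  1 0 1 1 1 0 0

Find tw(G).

A width-4 tree decomposition is:
Bags: B1 = {1, 2, 3, 4, 5}  B2 = {1, 3, 4, 5, 7}  B3 = {1, 3, 4, 5, 6}
Tree: B1–B2, B2–B3
Each bag holds 5 vertices, so the decomposition has width 4, which upper-bounds the treewidth. On the other hand G contains the 5-clique {1, 2, 3, 4, 5}. A clique must lie in a single bag of any decomposition, so no decomposition can have width below 4. Therefore the treewidth is 4.

4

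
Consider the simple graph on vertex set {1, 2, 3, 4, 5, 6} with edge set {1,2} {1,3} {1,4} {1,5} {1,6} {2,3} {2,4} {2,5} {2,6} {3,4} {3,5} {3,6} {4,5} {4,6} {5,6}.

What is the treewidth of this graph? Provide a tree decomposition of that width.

A single bag containing all 6 vertices is trivially a valid decomposition of width 5. On the other hand G contains the 6-clique {1, 2, 3, 4, 5, 6}. A clique must lie in a single bag of any decomposition, so no decomposition can have width below 5. Therefore the treewidth is 5.

Treewidth 5.
Bags: B1 = {1, 2, 3, 4, 5, 6}
Tree: (single bag)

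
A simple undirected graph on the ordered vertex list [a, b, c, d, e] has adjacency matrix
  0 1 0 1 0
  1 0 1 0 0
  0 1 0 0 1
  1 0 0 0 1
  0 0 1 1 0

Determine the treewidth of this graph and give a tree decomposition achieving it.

Treewidth 2.
One such decomposition:
Bags: B1 = {b, c, e}  B2 = {a, b, e}  B3 = {a, d, e}
Tree: B1–B2, B2–B3

Each bag holds 3 vertices, so the decomposition has width 2, which upper-bounds the treewidth. Since e–c–b–a–d–e is a cycle in G, G is not acyclic. Forests are exactly the graphs of treewidth ≤ 1, so tw(G) ≥ 2. Hence tw(G) = 2 exactly.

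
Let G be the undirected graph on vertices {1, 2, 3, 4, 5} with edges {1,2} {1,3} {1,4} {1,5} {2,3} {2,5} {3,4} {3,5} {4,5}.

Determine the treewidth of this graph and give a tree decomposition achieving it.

The largest bag has 4 vertices, giving width 3; this decomposition certifies tw(G) ≤ 3. For the lower bound, the 4 vertices {1, 2, 3, 5} are pairwise adjacent, and any tree decomposition puts a clique entirely inside one bag — forcing width ≥ 3. Combining the bounds, tw(G) = 3.

Treewidth 3.
One such decomposition:
Bags: B1 = {1, 2, 3, 5}  B2 = {1, 3, 4, 5}
Tree: B1–B2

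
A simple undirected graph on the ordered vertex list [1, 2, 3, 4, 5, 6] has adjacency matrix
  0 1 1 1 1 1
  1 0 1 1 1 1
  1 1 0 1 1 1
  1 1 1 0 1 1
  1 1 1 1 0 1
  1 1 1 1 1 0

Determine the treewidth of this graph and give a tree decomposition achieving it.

Treewidth 5.
One optimal decomposition is:
Bags: B1 = {1, 2, 3, 4, 5, 6}
Tree: (single bag)

With just one bag of size 6, the width is 6 − 1 = 5, so tw(G) ≤ 5. On the other hand G contains the 6-clique {1, 2, 3, 4, 5, 6}. A clique must lie in a single bag of any decomposition, so no decomposition can have width below 5. Combining the bounds, tw(G) = 5.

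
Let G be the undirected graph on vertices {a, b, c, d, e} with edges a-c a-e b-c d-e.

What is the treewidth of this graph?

1

A width-1 tree decomposition is:
Bags: B1 = {d, e}  B2 = {a, e}  B3 = {a, c}  B4 = {b, c}
Tree: B1–B2, B2–B3, B3–B4
Each bag holds 2 vertices, so the decomposition has width 1, which upper-bounds the treewidth. Any graph with an edge has treewidth ≥ 1, and G has the edge d–e. Combining the bounds, tw(G) = 1.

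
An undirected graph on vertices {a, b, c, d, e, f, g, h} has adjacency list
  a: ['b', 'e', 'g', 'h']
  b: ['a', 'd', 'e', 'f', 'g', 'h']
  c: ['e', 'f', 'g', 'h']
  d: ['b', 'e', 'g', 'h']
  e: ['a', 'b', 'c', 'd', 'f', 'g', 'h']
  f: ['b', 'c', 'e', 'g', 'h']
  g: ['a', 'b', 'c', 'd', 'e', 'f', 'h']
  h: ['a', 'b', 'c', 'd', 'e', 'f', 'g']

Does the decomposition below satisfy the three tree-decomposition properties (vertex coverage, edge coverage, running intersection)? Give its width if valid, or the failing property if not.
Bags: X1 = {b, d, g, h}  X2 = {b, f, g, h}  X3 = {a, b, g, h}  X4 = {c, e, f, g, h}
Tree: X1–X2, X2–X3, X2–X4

No — edge (e,b) lies in no bag.

A tree decomposition must satisfy three properties: every vertex lies in some bag; for every edge, both endpoints lie together in some bag; and for every vertex, the bags containing it form a connected subtree. Here edge (e,b) lies in no bag, so the decomposition is invalid.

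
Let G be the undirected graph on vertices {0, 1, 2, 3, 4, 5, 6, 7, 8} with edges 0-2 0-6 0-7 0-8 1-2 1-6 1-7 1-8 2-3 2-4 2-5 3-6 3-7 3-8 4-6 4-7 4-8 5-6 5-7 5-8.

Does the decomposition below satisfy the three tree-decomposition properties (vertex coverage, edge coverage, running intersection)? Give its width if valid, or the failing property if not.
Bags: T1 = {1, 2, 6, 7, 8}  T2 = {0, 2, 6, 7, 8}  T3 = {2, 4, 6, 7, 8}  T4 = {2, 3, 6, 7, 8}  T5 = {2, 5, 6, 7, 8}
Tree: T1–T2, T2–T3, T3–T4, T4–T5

Yes; width 4.

Vertex coverage: the bags together contain {0, 1, 2, 3, 4, 5, 6, 7, 8}, the full vertex set. Edge coverage: each edge of G has both endpoints in at least one bag. Running intersection: for every vertex, the bags containing it form a connected subtree. All three properties hold, so this is a valid tree decomposition of width max|bag| − 1 = 4, and hence tw(G) ≤ 4.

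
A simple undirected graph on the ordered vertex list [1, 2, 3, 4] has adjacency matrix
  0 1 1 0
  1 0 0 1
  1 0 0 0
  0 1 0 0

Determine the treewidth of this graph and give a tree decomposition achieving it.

Treewidth 1.
Bags: B1 = {1, 2}  B2 = {1, 3}  B3 = {2, 4}
Tree: B1–B2, B1–B3

Every bag has size at most 2, so the width is 2 − 1 = 1 and tw(G) ≤ 1. G has an edge, so its treewidth is at least 1. Hence tw(G) = 1 exactly.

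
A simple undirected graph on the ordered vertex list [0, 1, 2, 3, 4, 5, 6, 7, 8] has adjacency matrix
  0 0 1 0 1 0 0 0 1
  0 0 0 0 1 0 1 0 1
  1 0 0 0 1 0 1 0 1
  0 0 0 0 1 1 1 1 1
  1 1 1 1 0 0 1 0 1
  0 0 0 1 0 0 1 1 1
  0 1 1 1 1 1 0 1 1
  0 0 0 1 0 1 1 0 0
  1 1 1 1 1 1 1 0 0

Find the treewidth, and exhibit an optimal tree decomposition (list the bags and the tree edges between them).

Each bag holds 4 vertices, so the decomposition has width 3, which upper-bounds the treewidth. For the lower bound, the 4 vertices {0, 2, 4, 8} are pairwise adjacent, and any tree decomposition puts a clique entirely inside one bag — forcing width ≥ 3. The upper and lower bounds meet at 3, so that is the treewidth.

Treewidth 3.
Bags: B1 = {3, 4, 6, 8}  B2 = {3, 5, 6, 8}  B3 = {3, 5, 6, 7}  B4 = {2, 4, 6, 8}  B5 = {0, 2, 4, 8}  B6 = {1, 4, 6, 8}
Tree: B1–B2, B2–B3, B1–B4, B4–B5, B1–B6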